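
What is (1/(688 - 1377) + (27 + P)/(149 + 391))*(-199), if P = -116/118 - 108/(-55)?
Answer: -12100559767/1207334700 ≈ -10.023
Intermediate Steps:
P = 3182/3245 (P = -116*1/118 - 108*(-1/55) = -58/59 + 108/55 = 3182/3245 ≈ 0.98059)
(1/(688 - 1377) + (27 + P)/(149 + 391))*(-199) = (1/(688 - 1377) + (27 + 3182/3245)/(149 + 391))*(-199) = (1/(-689) + (90797/3245)/540)*(-199) = (-1/689 + (90797/3245)*(1/540))*(-199) = (-1/689 + 90797/1752300)*(-199) = (60806833/1207334700)*(-199) = -12100559767/1207334700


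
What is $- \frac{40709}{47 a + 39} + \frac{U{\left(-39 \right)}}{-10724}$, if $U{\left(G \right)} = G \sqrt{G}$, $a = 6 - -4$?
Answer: $- \frac{40709}{509} + \frac{39 i \sqrt{39}}{10724} \approx -79.978 + 0.022711 i$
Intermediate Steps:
$a = 10$ ($a = 6 + 4 = 10$)
$U{\left(G \right)} = G^{\frac{3}{2}}$
$- \frac{40709}{47 a + 39} + \frac{U{\left(-39 \right)}}{-10724} = - \frac{40709}{47 \cdot 10 + 39} + \frac{\left(-39\right)^{\frac{3}{2}}}{-10724} = - \frac{40709}{470 + 39} + - 39 i \sqrt{39} \left(- \frac{1}{10724}\right) = - \frac{40709}{509} + \frac{39 i \sqrt{39}}{10724}$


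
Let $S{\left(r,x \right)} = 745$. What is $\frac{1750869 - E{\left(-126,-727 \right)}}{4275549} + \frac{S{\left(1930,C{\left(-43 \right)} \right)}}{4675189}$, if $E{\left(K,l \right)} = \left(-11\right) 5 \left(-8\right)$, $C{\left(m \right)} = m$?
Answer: $\frac{8186771690086}{19988999653761} \approx 0.40956$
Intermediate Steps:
$E{\left(K,l \right)} = 440$ ($E{\left(K,l \right)} = \left(-55\right) \left(-8\right) = 440$)
$\frac{1750869 - E{\left(-126,-727 \right)}}{4275549} + \frac{S{\left(1930,C{\left(-43 \right)} \right)}}{4675189} = \frac{1750869 - 440}{4275549} + \frac{745}{4675189} = \left(1750869 - 440\right) \frac{1}{4275549} + 745 \cdot \frac{1}{4675189} = 1750429 \cdot \frac{1}{4275549} + \frac{745}{4675189} = \frac{1750429}{4275549} + \frac{745}{4675189} = \frac{8186771690086}{19988999653761}$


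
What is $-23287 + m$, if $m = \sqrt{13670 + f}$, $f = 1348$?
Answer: $-23287 + \sqrt{15018} \approx -23164.0$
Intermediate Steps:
$m = \sqrt{15018}$ ($m = \sqrt{13670 + 1348} = \sqrt{15018} \approx 122.55$)
$-23287 + m = -23287 + \sqrt{15018}$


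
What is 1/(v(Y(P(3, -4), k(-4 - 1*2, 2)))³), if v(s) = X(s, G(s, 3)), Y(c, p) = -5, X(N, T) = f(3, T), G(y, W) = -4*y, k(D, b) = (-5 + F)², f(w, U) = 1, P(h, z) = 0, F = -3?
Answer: 1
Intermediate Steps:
k(D, b) = 64 (k(D, b) = (-5 - 3)² = (-8)² = 64)
X(N, T) = 1
v(s) = 1
1/(v(Y(P(3, -4), k(-4 - 1*2, 2)))³) = 1/(1³) = 1/1 = 1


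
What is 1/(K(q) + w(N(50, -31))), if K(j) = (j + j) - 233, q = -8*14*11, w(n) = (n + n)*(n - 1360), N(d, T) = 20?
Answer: -1/56297 ≈ -1.7763e-5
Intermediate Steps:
w(n) = 2*n*(-1360 + n) (w(n) = (2*n)*(-1360 + n) = 2*n*(-1360 + n))
q = -1232 (q = -112*11 = -1232)
K(j) = -233 + 2*j (K(j) = 2*j - 233 = -233 + 2*j)
1/(K(q) + w(N(50, -31))) = 1/((-233 + 2*(-1232)) + 2*20*(-1360 + 20)) = 1/((-233 - 2464) + 2*20*(-1340)) = 1/(-2697 - 53600) = 1/(-56297) = -1/56297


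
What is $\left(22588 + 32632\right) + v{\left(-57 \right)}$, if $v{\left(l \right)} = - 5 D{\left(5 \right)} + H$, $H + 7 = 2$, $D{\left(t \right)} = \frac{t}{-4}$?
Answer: $\frac{220885}{4} \approx 55221.0$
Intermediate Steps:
$D{\left(t \right)} = - \frac{t}{4}$ ($D{\left(t \right)} = t \left(- \frac{1}{4}\right) = - \frac{t}{4}$)
$H = -5$ ($H = -7 + 2 = -5$)
$v{\left(l \right)} = \frac{5}{4}$ ($v{\left(l \right)} = - 5 \left(\left(- \frac{1}{4}\right) 5\right) - 5 = \left(-5\right) \left(- \frac{5}{4}\right) - 5 = \frac{25}{4} - 5 = \frac{5}{4}$)
$\left(22588 + 32632\right) + v{\left(-57 \right)} = \left(22588 + 32632\right) + \frac{5}{4} = 55220 + \frac{5}{4} = \frac{220885}{4}$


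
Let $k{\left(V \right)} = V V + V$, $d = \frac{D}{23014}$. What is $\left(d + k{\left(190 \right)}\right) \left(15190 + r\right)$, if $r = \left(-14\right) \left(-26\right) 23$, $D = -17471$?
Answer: $\frac{9839026899009}{11507} \approx 8.5505 \cdot 10^{8}$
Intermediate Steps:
$d = - \frac{17471}{23014} \approx -0.75915$
$r = 8372$ ($r = 364 \cdot 23 = 8372$)
$k{\left(V \right)} = V + V^{2}$ ($k{\left(V \right)} = V^{2} + V = V + V^{2}$)
$\left(d + k{\left(190 \right)}\right) \left(15190 + r\right) = \left(- \frac{17471}{23014} + 190 \left(1 + 190\right)\right) \left(15190 + 8372\right) = \left(- \frac{17471}{23014} + 190 \cdot 191\right) 23562 = \left(- \frac{17471}{23014} + 36290\right) 23562 = \frac{835160589}{23014} \cdot 23562 = \frac{9839026899009}{11507}$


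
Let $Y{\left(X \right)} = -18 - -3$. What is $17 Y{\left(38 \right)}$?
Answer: $-255$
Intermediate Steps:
$Y{\left(X \right)} = -15$ ($Y{\left(X \right)} = -18 + 3 = -15$)
$17 Y{\left(38 \right)} = 17 \left(-15\right) = -255$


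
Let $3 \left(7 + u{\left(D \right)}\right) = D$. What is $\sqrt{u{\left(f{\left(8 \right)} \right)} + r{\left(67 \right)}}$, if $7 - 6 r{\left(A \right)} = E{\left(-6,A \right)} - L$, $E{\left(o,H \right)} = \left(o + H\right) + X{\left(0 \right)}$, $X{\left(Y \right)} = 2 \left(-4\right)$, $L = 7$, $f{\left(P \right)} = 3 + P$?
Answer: $\frac{i \sqrt{354}}{6} \approx 3.1358 i$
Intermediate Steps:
$u{\left(D \right)} = -7 + \frac{D}{3}$
$X{\left(Y \right)} = -8$
$E{\left(o,H \right)} = -8 + H + o$ ($E{\left(o,H \right)} = \left(o + H\right) - 8 = \left(H + o\right) - 8 = -8 + H + o$)
$r{\left(A \right)} = \frac{14}{3} - \frac{A}{6}$ ($r{\left(A \right)} = \frac{7}{6} - \frac{\left(-8 + A - 6\right) - 7}{6} = \frac{7}{6} - \frac{\left(-14 + A\right) - 7}{6} = \frac{7}{6} - \frac{-21 + A}{6} = \frac{7}{6} - \left(- \frac{7}{2} + \frac{A}{6}\right) = \frac{14}{3} - \frac{A}{6}$)
$\sqrt{u{\left(f{\left(8 \right)} \right)} + r{\left(67 \right)}} = \sqrt{\left(-7 + \frac{3 + 8}{3}\right) + \left(\frac{14}{3} - \frac{67}{6}\right)} = \sqrt{\left(-7 + \frac{1}{3} \cdot 11\right) + \left(\frac{14}{3} - \frac{67}{6}\right)} = \sqrt{\left(-7 + \frac{11}{3}\right) - \frac{13}{2}} = \sqrt{- \frac{10}{3} - \frac{13}{2}} = \sqrt{- \frac{59}{6}} = \frac{i \sqrt{354}}{6}$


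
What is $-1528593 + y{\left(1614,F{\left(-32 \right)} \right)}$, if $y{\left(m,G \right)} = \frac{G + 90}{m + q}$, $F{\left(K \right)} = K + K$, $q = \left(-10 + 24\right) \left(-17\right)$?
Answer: $- \frac{1051671971}{688} \approx -1.5286 \cdot 10^{6}$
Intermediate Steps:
$q = -238$ ($q = 14 \left(-17\right) = -238$)
$F{\left(K \right)} = 2 K$
$y{\left(m,G \right)} = \frac{90 + G}{-238 + m}$ ($y{\left(m,G \right)} = \frac{G + 90}{m - 238} = \frac{90 + G}{-238 + m}$)
$-1528593 + y{\left(1614,F{\left(-32 \right)} \right)} = -1528593 + \frac{90 + 2 \left(-32\right)}{-238 + 1614} = -1528593 + \frac{90 - 64}{1376} = -1528593 + \frac{1}{1376} \cdot 26 = -1528593 + \frac{13}{688} = - \frac{1051671971}{688}$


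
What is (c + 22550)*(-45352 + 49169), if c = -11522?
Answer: 42093876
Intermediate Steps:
(c + 22550)*(-45352 + 49169) = (-11522 + 22550)*(-45352 + 49169) = 11028*3817 = 42093876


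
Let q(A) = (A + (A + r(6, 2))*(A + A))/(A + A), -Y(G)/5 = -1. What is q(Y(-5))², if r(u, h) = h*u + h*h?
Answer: 1849/4 ≈ 462.25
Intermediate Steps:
Y(G) = 5 (Y(G) = -5*(-1) = 5)
r(u, h) = h² + h*u (r(u, h) = h*u + h² = h² + h*u)
q(A) = (A + 2*A*(16 + A))/(2*A) (q(A) = (A + (A + 2*(2 + 6))*(A + A))/(A + A) = (A + (A + 2*8)*(2*A))/((2*A)) = (A + (A + 16)*(2*A))*(1/(2*A)) = (A + (16 + A)*(2*A))*(1/(2*A)) = (A + 2*A*(16 + A))*(1/(2*A)) = (A + 2*A*(16 + A))/(2*A))
q(Y(-5))² = (33/2 + 5)² = (43/2)² = 1849/4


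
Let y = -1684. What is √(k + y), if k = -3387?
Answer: I*√5071 ≈ 71.211*I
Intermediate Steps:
√(k + y) = √(-3387 - 1684) = √(-5071) = I*√5071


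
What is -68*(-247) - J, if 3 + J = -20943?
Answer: 37742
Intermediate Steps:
J = -20946 (J = -3 - 20943 = -20946)
-68*(-247) - J = -68*(-247) - 1*(-20946) = 16796 + 20946 = 37742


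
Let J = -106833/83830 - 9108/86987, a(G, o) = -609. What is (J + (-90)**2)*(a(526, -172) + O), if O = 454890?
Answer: 26828071930119554109/7292120210 ≈ 3.6790e+9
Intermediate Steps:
J = -10056605811/7292120210 (J = -106833*1/83830 - 9108*1/86987 = -106833/83830 - 9108/86987 = -10056605811/7292120210 ≈ -1.3791)
(J + (-90)**2)*(a(526, -172) + O) = (-10056605811/7292120210 + (-90)**2)*(-609 + 454890) = (-10056605811/7292120210 + 8100)*454281 = (59056117095189/7292120210)*454281 = 26828071930119554109/7292120210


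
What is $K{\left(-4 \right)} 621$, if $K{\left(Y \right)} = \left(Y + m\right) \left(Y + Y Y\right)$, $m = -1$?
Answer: $-37260$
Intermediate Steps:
$K{\left(Y \right)} = \left(-1 + Y\right) \left(Y + Y^{2}\right)$ ($K{\left(Y \right)} = \left(Y - 1\right) \left(Y + Y Y\right) = \left(-1 + Y\right) \left(Y + Y^{2}\right)$)
$K{\left(-4 \right)} 621 = \left(\left(-4\right)^{3} - -4\right) 621 = \left(-64 + 4\right) 621 = \left(-60\right) 621 = -37260$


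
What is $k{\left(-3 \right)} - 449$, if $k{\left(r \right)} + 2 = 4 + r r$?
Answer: $-438$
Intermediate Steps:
$k{\left(r \right)} = 2 + r^{2}$ ($k{\left(r \right)} = -2 + \left(4 + r r\right) = -2 + \left(4 + r^{2}\right) = 2 + r^{2}$)
$k{\left(-3 \right)} - 449 = \left(2 + \left(-3\right)^{2}\right) - 449 = \left(2 + 9\right) - 449 = 11 - 449 = -438$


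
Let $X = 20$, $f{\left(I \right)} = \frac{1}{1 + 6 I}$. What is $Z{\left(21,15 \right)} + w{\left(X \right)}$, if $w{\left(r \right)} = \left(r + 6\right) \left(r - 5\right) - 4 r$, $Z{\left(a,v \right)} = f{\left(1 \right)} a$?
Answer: $313$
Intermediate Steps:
$Z{\left(a,v \right)} = \frac{a}{7}$ ($Z{\left(a,v \right)} = \frac{a}{1 + 6 \cdot 1} = \frac{a}{1 + 6} = \frac{a}{7}$)
$w{\left(r \right)} = - 4 r + \left(-5 + r\right) \left(6 + r\right)$ ($w{\left(r \right)} = \left(6 + r\right) \left(-5 + r\right) - 4 r = \left(-5 + r\right) \left(6 + r\right) - 4 r = - 4 r + \left(-5 + r\right) \left(6 + r\right)$)
$Z{\left(21,15 \right)} + w{\left(X \right)} = \frac{1}{7} \cdot 21 - \left(90 - 400\right) = 3 - -310 = 3 + 310 = 313$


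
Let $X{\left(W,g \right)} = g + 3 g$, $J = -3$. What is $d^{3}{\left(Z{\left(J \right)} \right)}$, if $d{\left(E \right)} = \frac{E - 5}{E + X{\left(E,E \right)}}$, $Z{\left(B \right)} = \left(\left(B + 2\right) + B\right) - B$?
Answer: $\frac{216}{125} \approx 1.728$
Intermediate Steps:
$X{\left(W,g \right)} = 4 g$
$Z{\left(B \right)} = 2 + B$ ($Z{\left(B \right)} = \left(\left(2 + B\right) + B\right) - B = \left(2 + 2 B\right) - B = 2 + B$)
$d{\left(E \right)} = \frac{-5 + E}{5 E}$ ($d{\left(E \right)} = \frac{E - 5}{E + 4 E} = \frac{-5 + E}{5 E}$)
$d^{3}{\left(Z{\left(J \right)} \right)} = \left(\frac{-5 + \left(2 - 3\right)}{5 \left(2 - 3\right)}\right)^{3} = \left(\frac{-5 - 1}{5 \left(-1\right)}\right)^{3} = \left(\frac{1}{5} \left(-1\right) \left(-6\right)\right)^{3} = \left(\frac{6}{5}\right)^{3} = \frac{216}{125}$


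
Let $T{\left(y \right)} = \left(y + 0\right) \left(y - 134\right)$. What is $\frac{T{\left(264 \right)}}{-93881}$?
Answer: $- \frac{34320}{93881} \approx -0.36557$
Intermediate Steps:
$T{\left(y \right)} = y \left(-134 + y\right)$
$\frac{T{\left(264 \right)}}{-93881} = \frac{264 \left(-134 + 264\right)}{-93881} = 264 \cdot 130 \left(- \frac{1}{93881}\right) = 34320 \left(- \frac{1}{93881}\right) = - \frac{34320}{93881}$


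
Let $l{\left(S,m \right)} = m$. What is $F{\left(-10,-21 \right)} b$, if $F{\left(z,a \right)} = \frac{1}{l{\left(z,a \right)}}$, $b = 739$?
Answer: $- \frac{739}{21} \approx -35.19$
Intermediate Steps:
$F{\left(z,a \right)} = \frac{1}{a}$
$F{\left(-10,-21 \right)} b = \frac{1}{-21} \cdot 739 = \left(- \frac{1}{21}\right) 739 = - \frac{739}{21}$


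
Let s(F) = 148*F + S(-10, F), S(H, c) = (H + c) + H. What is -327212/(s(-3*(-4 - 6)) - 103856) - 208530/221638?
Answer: 12948370019/5508036757 ≈ 2.3508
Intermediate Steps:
S(H, c) = c + 2*H
s(F) = -20 + 149*F (s(F) = 148*F + (F + 2*(-10)) = 148*F + (F - 20) = 148*F + (-20 + F) = -20 + 149*F)
-327212/(s(-3*(-4 - 6)) - 103856) - 208530/221638 = -327212/((-20 + 149*(-3*(-4 - 6))) - 103856) - 208530/221638 = -327212/((-20 + 149*(-3*(-10))) - 103856) - 208530*1/221638 = -327212/((-20 + 149*30) - 103856) - 104265/110819 = -327212/((-20 + 4470) - 103856) - 104265/110819 = -327212/(4450 - 103856) - 104265/110819 = -327212/(-99406) - 104265/110819 = -327212*(-1/99406) - 104265/110819 = 163606/49703 - 104265/110819 = 12948370019/5508036757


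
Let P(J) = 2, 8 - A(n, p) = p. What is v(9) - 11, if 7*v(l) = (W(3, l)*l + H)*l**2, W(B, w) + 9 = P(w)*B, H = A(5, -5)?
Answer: -173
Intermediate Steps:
A(n, p) = 8 - p
H = 13 (H = 8 - 1*(-5) = 8 + 5 = 13)
W(B, w) = -9 + 2*B
v(l) = l**2*(13 - 3*l)/7 (v(l) = (((-9 + 2*3)*l + 13)*l**2)/7 = (((-9 + 6)*l + 13)*l**2)/7 = ((-3*l + 13)*l**2)/7 = ((13 - 3*l)*l**2)/7 = (l**2*(13 - 3*l))/7 = l**2*(13 - 3*l)/7)
v(9) - 11 = (1/7)*9**2*(13 - 3*9) - 11 = (1/7)*81*(13 - 27) - 11 = (1/7)*81*(-14) - 11 = -162 - 11 = -173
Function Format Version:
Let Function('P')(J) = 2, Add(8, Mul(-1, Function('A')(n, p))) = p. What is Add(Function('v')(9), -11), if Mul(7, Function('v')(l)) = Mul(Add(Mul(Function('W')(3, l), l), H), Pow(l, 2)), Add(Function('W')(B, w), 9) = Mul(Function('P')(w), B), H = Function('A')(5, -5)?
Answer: -173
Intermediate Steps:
Function('A')(n, p) = Add(8, Mul(-1, p))
H = 13 (H = Add(8, Mul(-1, -5)) = Add(8, 5) = 13)
Function('W')(B, w) = Add(-9, Mul(2, B))
Function('v')(l) = Mul(Rational(1, 7), Pow(l, 2), Add(13, Mul(-3, l))) (Function('v')(l) = Mul(Rational(1, 7), Mul(Add(Mul(Add(-9, Mul(2, 3)), l), 13), Pow(l, 2))) = Mul(Rational(1, 7), Mul(Add(Mul(Add(-9, 6), l), 13), Pow(l, 2))) = Mul(Rational(1, 7), Mul(Add(Mul(-3, l), 13), Pow(l, 2))) = Mul(Rational(1, 7), Mul(Add(13, Mul(-3, l)), Pow(l, 2))) = Mul(Rational(1, 7), Mul(Pow(l, 2), Add(13, Mul(-3, l)))) = Mul(Rational(1, 7), Pow(l, 2), Add(13, Mul(-3, l))))
Add(Function('v')(9), -11) = Add(Mul(Rational(1, 7), Pow(9, 2), Add(13, Mul(-3, 9))), -11) = Add(Mul(Rational(1, 7), 81, Add(13, -27)), -11) = Add(Mul(Rational(1, 7), 81, -14), -11) = Add(-162, -11) = -173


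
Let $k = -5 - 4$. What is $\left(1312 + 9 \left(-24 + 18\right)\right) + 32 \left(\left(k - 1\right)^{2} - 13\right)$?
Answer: $4042$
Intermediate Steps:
$k = -9$ ($k = -5 - 4 = -9$)
$\left(1312 + 9 \left(-24 + 18\right)\right) + 32 \left(\left(k - 1\right)^{2} - 13\right) = \left(1312 + 9 \left(-24 + 18\right)\right) + 32 \left(\left(-9 - 1\right)^{2} - 13\right) = \left(1312 + 9 \left(-6\right)\right) + 32 \left(\left(-10\right)^{2} - 13\right) = \left(1312 - 54\right) + 32 \left(100 - 13\right) = 1258 + 32 \cdot 87 = 1258 + 2784 = 4042$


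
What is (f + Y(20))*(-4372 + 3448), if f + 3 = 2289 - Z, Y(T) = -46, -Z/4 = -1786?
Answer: 4531296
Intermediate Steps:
Z = 7144 (Z = -4*(-1786) = 7144)
f = -4858 (f = -3 + (2289 - 1*7144) = -3 + (2289 - 7144) = -3 - 4855 = -4858)
(f + Y(20))*(-4372 + 3448) = (-4858 - 46)*(-4372 + 3448) = -4904*(-924) = 4531296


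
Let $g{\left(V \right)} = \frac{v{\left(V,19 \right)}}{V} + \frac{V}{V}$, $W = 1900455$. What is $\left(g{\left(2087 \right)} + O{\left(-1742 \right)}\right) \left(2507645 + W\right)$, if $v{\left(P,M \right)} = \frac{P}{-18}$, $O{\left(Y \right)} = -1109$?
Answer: $- \frac{43959777250}{9} \approx -4.8844 \cdot 10^{9}$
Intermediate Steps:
$v{\left(P,M \right)} = - \frac{P}{18}$ ($v{\left(P,M \right)} = P \left(- \frac{1}{18}\right) = - \frac{P}{18}$)
$g{\left(V \right)} = \frac{17}{18}$ ($g{\left(V \right)} = \frac{\left(- \frac{1}{18}\right) V}{V} + \frac{V}{V} = - \frac{1}{18} + 1 = \frac{17}{18}$)
$\left(g{\left(2087 \right)} + O{\left(-1742 \right)}\right) \left(2507645 + W\right) = \left(\frac{17}{18} - 1109\right) \left(2507645 + 1900455\right) = \left(- \frac{19945}{18}\right) 4408100 = - \frac{43959777250}{9}$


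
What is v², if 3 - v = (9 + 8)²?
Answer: 81796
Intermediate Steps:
v = -286 (v = 3 - (9 + 8)² = 3 - 1*17² = 3 - 1*289 = 3 - 289 = -286)
v² = (-286)² = 81796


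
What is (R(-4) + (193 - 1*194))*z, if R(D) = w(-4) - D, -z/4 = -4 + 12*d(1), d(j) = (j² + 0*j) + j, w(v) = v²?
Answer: -1520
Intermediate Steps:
d(j) = j + j² (d(j) = (j² + 0) + j = j² + j = j + j²)
z = -80 (z = -4*(-4 + 12*(1*(1 + 1))) = -4*(-4 + 12*(1*2)) = -4*(-4 + 12*2) = -4*(-4 + 24) = -4*20 = -80)
R(D) = 16 - D (R(D) = (-4)² - D = 16 - D)
(R(-4) + (193 - 1*194))*z = ((16 - 1*(-4)) + (193 - 1*194))*(-80) = ((16 + 4) + (193 - 194))*(-80) = (20 - 1)*(-80) = 19*(-80) = -1520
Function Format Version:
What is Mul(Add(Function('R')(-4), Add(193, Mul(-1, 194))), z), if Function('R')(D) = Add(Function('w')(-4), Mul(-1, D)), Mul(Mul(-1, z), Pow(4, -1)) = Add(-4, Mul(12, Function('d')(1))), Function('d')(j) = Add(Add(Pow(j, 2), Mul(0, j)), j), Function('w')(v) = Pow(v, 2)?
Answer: -1520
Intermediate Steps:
Function('d')(j) = Add(j, Pow(j, 2)) (Function('d')(j) = Add(Add(Pow(j, 2), 0), j) = Add(Pow(j, 2), j) = Add(j, Pow(j, 2)))
z = -80 (z = Mul(-4, Add(-4, Mul(12, Mul(1, Add(1, 1))))) = Mul(-4, Add(-4, Mul(12, Mul(1, 2)))) = Mul(-4, Add(-4, Mul(12, 2))) = Mul(-4, Add(-4, 24)) = Mul(-4, 20) = -80)
Function('R')(D) = Add(16, Mul(-1, D)) (Function('R')(D) = Add(Pow(-4, 2), Mul(-1, D)) = Add(16, Mul(-1, D)))
Mul(Add(Function('R')(-4), Add(193, Mul(-1, 194))), z) = Mul(Add(Add(16, Mul(-1, -4)), Add(193, Mul(-1, 194))), -80) = Mul(Add(Add(16, 4), Add(193, -194)), -80) = Mul(Add(20, -1), -80) = Mul(19, -80) = -1520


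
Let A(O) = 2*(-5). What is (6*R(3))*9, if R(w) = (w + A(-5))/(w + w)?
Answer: -63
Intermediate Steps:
A(O) = -10
R(w) = (-10 + w)/(2*w) (R(w) = (w - 10)/(w + w) = (-10 + w)/((2*w)) = (-10 + w)*(1/(2*w)) = (-10 + w)/(2*w))
(6*R(3))*9 = (6*((½)*(-10 + 3)/3))*9 = (6*((½)*(⅓)*(-7)))*9 = (6*(-7/6))*9 = -7*9 = -63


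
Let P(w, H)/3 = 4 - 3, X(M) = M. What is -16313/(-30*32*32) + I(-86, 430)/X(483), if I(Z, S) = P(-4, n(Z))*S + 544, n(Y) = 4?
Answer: 3058079/706560 ≈ 4.3281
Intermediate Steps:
P(w, H) = 3 (P(w, H) = 3*(4 - 3) = 3*1 = 3)
I(Z, S) = 544 + 3*S (I(Z, S) = 3*S + 544 = 544 + 3*S)
-16313/(-30*32*32) + I(-86, 430)/X(483) = -16313/(-30*32*32) + (544 + 3*430)/483 = -16313/((-960*32)) + (544 + 1290)*(1/483) = -16313/(-30720) + 1834*(1/483) = -16313*(-1/30720) + 262/69 = 16313/30720 + 262/69 = 3058079/706560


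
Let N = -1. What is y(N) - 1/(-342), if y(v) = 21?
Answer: 7183/342 ≈ 21.003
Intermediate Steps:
y(N) - 1/(-342) = 21 - 1/(-342) = 21 - 1*(-1/342) = 21 + 1/342 = 7183/342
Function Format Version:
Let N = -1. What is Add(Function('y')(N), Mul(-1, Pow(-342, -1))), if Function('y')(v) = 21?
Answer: Rational(7183, 342) ≈ 21.003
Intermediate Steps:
Add(Function('y')(N), Mul(-1, Pow(-342, -1))) = Add(21, Mul(-1, Pow(-342, -1))) = Add(21, Mul(-1, Rational(-1, 342))) = Add(21, Rational(1, 342)) = Rational(7183, 342)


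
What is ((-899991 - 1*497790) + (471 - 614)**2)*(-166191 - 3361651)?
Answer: 4859009677544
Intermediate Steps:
((-899991 - 1*497790) + (471 - 614)**2)*(-166191 - 3361651) = ((-899991 - 497790) + (-143)**2)*(-3527842) = (-1397781 + 20449)*(-3527842) = -1377332*(-3527842) = 4859009677544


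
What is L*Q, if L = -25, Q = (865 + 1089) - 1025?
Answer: -23225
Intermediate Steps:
Q = 929 (Q = 1954 - 1025 = 929)
L*Q = -25*929 = -23225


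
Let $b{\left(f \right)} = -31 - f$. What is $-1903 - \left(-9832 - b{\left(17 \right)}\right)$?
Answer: $7881$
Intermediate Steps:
$-1903 - \left(-9832 - b{\left(17 \right)}\right) = -1903 - \left(-9832 - \left(-31 - 17\right)\right) = -1903 - \left(-9832 - -48\right) = -1903 - \left(-9832 + 48\right) = -1903 - -9784 = -1903 + 9784 = 7881$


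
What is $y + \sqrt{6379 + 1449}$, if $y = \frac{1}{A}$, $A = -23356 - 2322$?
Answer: $- \frac{1}{25678} + 2 \sqrt{1957} \approx 88.476$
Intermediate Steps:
$A = -25678$
$y = - \frac{1}{25678}$ ($y = \frac{1}{-25678} = - \frac{1}{25678} \approx -3.8944 \cdot 10^{-5}$)
$y + \sqrt{6379 + 1449} = - \frac{1}{25678} + \sqrt{6379 + 1449} = - \frac{1}{25678} + \sqrt{7828} = - \frac{1}{25678} + 2 \sqrt{1957}$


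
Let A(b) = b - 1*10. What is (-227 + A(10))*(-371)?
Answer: 84217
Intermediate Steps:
A(b) = -10 + b (A(b) = b - 10 = -10 + b)
(-227 + A(10))*(-371) = (-227 + (-10 + 10))*(-371) = (-227 + 0)*(-371) = -227*(-371) = 84217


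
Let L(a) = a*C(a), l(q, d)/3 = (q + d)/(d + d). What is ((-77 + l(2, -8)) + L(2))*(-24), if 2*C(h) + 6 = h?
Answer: 1917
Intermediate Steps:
C(h) = -3 + h/2
l(q, d) = 3*(d + q)/(2*d) (l(q, d) = 3*((q + d)/(d + d)) = 3*((d + q)/((2*d))) = 3*((d + q)*(1/(2*d))) = 3*((d + q)/(2*d)) = 3*(d + q)/(2*d))
L(a) = a*(-3 + a/2)
((-77 + l(2, -8)) + L(2))*(-24) = ((-77 + (3/2)*(-8 + 2)/(-8)) + (1/2)*2*(-6 + 2))*(-24) = ((-77 + (3/2)*(-1/8)*(-6)) + (1/2)*2*(-4))*(-24) = ((-77 + 9/8) - 4)*(-24) = (-607/8 - 4)*(-24) = -639/8*(-24) = 1917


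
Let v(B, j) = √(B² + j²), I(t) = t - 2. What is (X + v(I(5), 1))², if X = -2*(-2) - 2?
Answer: (2 + √10)² ≈ 26.649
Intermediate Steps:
I(t) = -2 + t
X = 2 (X = 4 - 2 = 2)
(X + v(I(5), 1))² = (2 + √((-2 + 5)² + 1²))² = (2 + √(3² + 1))² = (2 + √(9 + 1))² = (2 + √10)²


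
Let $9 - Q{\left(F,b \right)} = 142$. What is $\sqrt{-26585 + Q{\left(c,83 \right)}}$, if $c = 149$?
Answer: $i \sqrt{26718} \approx 163.46 i$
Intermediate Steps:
$Q{\left(F,b \right)} = -133$ ($Q{\left(F,b \right)} = 9 - 142 = -133$)
$\sqrt{-26585 + Q{\left(c,83 \right)}} = \sqrt{-26585 - 133} = \sqrt{-26718} = i \sqrt{26718}$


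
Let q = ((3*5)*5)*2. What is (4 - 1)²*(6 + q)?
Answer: 1404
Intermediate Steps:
q = 150 (q = (15*5)*2 = 75*2 = 150)
(4 - 1)²*(6 + q) = (4 - 1)²*(6 + 150) = 3²*156 = 9*156 = 1404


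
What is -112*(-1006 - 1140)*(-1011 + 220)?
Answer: -190118432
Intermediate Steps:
-112*(-1006 - 1140)*(-1011 + 220) = -(-240352)*(-791) = -112*1697486 = -190118432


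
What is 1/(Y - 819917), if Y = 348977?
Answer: -1/470940 ≈ -2.1234e-6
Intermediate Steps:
1/(Y - 819917) = 1/(348977 - 819917) = 1/(-470940) = -1/470940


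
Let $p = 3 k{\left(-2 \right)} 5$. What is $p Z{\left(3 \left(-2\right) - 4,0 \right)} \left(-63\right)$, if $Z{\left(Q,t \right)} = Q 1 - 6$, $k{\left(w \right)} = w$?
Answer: $-30240$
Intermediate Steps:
$p = -30$ ($p = 3 \left(-2\right) 5 = \left(-6\right) 5 = -30$)
$Z{\left(Q,t \right)} = -6 + Q$ ($Z{\left(Q,t \right)} = Q - 6 = -6 + Q$)
$p Z{\left(3 \left(-2\right) - 4,0 \right)} \left(-63\right) = - 30 \left(-6 + \left(3 \left(-2\right) - 4\right)\right) \left(-63\right) = - 30 \left(-6 - 10\right) \left(-63\right) = \left(-30\right) \left(-16\right) \left(-63\right) = 480 \left(-63\right) = -30240$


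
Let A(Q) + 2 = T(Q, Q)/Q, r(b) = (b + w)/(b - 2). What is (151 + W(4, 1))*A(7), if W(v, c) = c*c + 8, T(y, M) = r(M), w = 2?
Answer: -1952/7 ≈ -278.86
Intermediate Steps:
r(b) = (2 + b)/(-2 + b) (r(b) = (b + 2)/(b - 2) = (2 + b)/(-2 + b))
T(y, M) = (2 + M)/(-2 + M)
W(v, c) = 8 + c**2 (W(v, c) = c**2 + 8 = 8 + c**2)
A(Q) = -2 + (2 + Q)/(Q*(-2 + Q)) (A(Q) = -2 + ((2 + Q)/(-2 + Q))/Q = -2 + (2 + Q)/(Q*(-2 + Q)))
(151 + W(4, 1))*A(7) = (151 + (8 + 1**2))*((2 + 7 - 2*7*(-2 + 7))/(7*(-2 + 7))) = (151 + (8 + 1))*((1/7)*(2 + 7 - 2*7*5)/5) = (151 + 9)*((1/7)*(1/5)*(2 + 7 - 70)) = 160*((1/7)*(1/5)*(-61)) = 160*(-61/35) = -1952/7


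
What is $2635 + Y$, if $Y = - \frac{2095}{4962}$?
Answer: $\frac{13072775}{4962} \approx 2634.6$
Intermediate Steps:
$Y = - \frac{2095}{4962}$ ($Y = \left(-2095\right) \frac{1}{4962} = - \frac{2095}{4962} \approx -0.42221$)
$2635 + Y = 2635 - \frac{2095}{4962} = \frac{13072775}{4962}$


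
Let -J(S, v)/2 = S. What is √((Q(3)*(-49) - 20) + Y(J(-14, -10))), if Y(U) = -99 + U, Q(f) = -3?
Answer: 2*√14 ≈ 7.4833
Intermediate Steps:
J(S, v) = -2*S
√((Q(3)*(-49) - 20) + Y(J(-14, -10))) = √((-3*(-49) - 20) + (-99 - 2*(-14))) = √((147 - 20) + (-99 + 28)) = √(127 - 71) = √56 = 2*√14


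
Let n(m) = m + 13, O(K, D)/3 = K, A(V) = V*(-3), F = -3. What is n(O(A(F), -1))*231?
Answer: 9240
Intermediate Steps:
A(V) = -3*V
O(K, D) = 3*K
n(m) = 13 + m
n(O(A(F), -1))*231 = (13 + 3*(-3*(-3)))*231 = (13 + 3*9)*231 = (13 + 27)*231 = 40*231 = 9240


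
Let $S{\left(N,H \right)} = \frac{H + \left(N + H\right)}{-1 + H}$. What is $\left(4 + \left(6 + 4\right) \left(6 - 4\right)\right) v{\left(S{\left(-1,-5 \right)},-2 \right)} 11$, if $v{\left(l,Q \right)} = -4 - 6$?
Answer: $-2640$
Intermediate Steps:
$S{\left(N,H \right)} = \frac{N + 2 H}{-1 + H}$ ($S{\left(N,H \right)} = \frac{H + \left(H + N\right)}{-1 + H} = \frac{N + 2 H}{-1 + H}$)
$v{\left(l,Q \right)} = -10$ ($v{\left(l,Q \right)} = -4 - 6 = -10$)
$\left(4 + \left(6 + 4\right) \left(6 - 4\right)\right) v{\left(S{\left(-1,-5 \right)},-2 \right)} 11 = \left(4 + \left(6 + 4\right) \left(6 - 4\right)\right) \left(-10\right) 11 = \left(4 + 10 \cdot 2\right) \left(-10\right) 11 = \left(4 + 20\right) \left(-10\right) 11 = 24 \left(-10\right) 11 = \left(-240\right) 11 = -2640$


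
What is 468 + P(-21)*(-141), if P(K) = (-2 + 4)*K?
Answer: 6390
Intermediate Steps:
P(K) = 2*K
468 + P(-21)*(-141) = 468 + (2*(-21))*(-141) = 468 - 42*(-141) = 468 + 5922 = 6390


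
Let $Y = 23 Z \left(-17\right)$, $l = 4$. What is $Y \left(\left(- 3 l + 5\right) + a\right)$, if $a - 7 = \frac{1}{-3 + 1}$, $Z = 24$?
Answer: $4692$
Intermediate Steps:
$a = \frac{13}{2}$ ($a = 7 + \frac{1}{-3 + 1} = 7 + \frac{1}{-2} = 7 - \frac{1}{2} = \frac{13}{2} \approx 6.5$)
$Y = -9384$ ($Y = 23 \cdot 24 \left(-17\right) = 552 \left(-17\right) = -9384$)
$Y \left(\left(- 3 l + 5\right) + a\right) = - 9384 \left(\left(\left(-3\right) 4 + 5\right) + \frac{13}{2}\right) = - 9384 \left(\left(-12 + 5\right) + \frac{13}{2}\right) = - 9384 \left(-7 + \frac{13}{2}\right) = \left(-9384\right) \left(- \frac{1}{2}\right) = 4692$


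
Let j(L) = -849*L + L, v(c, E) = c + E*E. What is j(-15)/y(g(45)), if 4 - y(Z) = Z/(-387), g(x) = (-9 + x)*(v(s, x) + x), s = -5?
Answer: 34185/527 ≈ 64.867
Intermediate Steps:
v(c, E) = c + E²
j(L) = -848*L
g(x) = (-9 + x)*(-5 + x + x²) (g(x) = (-9 + x)*((-5 + x²) + x) = (-9 + x)*(-5 + x + x²))
y(Z) = 4 + Z/387 (y(Z) = 4 - Z/(-387) = 4 - Z*(-1)/387 = 4 - (-1)*Z/387 = 4 + Z/387)
j(-15)/y(g(45)) = (-848*(-15))/(4 + (45 + 45³ - 14*45 - 8*45²)/387) = 12720/(4 + (45 + 91125 - 630 - 8*2025)/387) = 12720/(4 + (45 + 91125 - 630 - 16200)/387) = 12720/(4 + (1/387)*74340) = 12720/(4 + 8260/43) = 12720/(8432/43) = 12720*(43/8432) = 34185/527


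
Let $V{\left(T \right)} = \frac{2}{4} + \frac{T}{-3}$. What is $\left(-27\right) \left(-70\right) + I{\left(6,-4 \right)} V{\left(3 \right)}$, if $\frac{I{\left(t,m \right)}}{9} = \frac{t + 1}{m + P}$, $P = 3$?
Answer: $\frac{3843}{2} \approx 1921.5$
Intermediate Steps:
$V{\left(T \right)} = \frac{1}{2} - \frac{T}{3}$ ($V{\left(T \right)} = 2 \cdot \frac{1}{4} + T \left(- \frac{1}{3}\right) = \frac{1}{2} - \frac{T}{3}$)
$I{\left(t,m \right)} = \frac{9 \left(1 + t\right)}{3 + m}$ ($I{\left(t,m \right)} = 9 \frac{t + 1}{m + 3} = 9 \frac{1 + t}{3 + m} = \frac{9 \left(1 + t\right)}{3 + m}$)
$\left(-27\right) \left(-70\right) + I{\left(6,-4 \right)} V{\left(3 \right)} = \left(-27\right) \left(-70\right) + \frac{9 \left(1 + 6\right)}{3 - 4} \left(\frac{1}{2} - 1\right) = 1890 + 9 \frac{1}{-1} \cdot 7 \left(\frac{1}{2} - 1\right) = 1890 + 9 \left(-1\right) 7 \left(- \frac{1}{2}\right) = 1890 - - \frac{63}{2} = 1890 + \frac{63}{2} = \frac{3843}{2}$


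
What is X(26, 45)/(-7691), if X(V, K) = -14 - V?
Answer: 40/7691 ≈ 0.0052009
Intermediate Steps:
X(26, 45)/(-7691) = (-14 - 1*26)/(-7691) = (-14 - 26)*(-1/7691) = -40*(-1/7691) = 40/7691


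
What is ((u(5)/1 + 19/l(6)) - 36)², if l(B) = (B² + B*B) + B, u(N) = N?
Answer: 5755201/6084 ≈ 945.96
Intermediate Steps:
l(B) = B + 2*B² (l(B) = (B² + B²) + B = 2*B² + B = B + 2*B²)
((u(5)/1 + 19/l(6)) - 36)² = ((5/1 + 19/((6*(1 + 2*6)))) - 36)² = ((5*1 + 19/((6*(1 + 12)))) - 36)² = ((5 + 19/((6*13))) - 36)² = ((5 + 19/78) - 36)² = (409/78 - 36)² = (-2399/78)² = 5755201/6084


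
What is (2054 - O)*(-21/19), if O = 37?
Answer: -42357/19 ≈ -2229.3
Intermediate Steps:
(2054 - O)*(-21/19) = (2054 - 1*37)*(-21/19) = (2054 - 37)*(-21*1/19) = 2017*(-21/19) = -42357/19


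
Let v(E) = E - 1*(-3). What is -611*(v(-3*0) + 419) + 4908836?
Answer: 4650994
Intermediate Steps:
v(E) = 3 + E (v(E) = E + 3 = 3 + E)
-611*(v(-3*0) + 419) + 4908836 = -611*((3 - 3*0) + 419) + 4908836 = -611*((3 + 0) + 419) + 4908836 = -611*(3 + 419) + 4908836 = -611*422 + 4908836 = -257842 + 4908836 = 4650994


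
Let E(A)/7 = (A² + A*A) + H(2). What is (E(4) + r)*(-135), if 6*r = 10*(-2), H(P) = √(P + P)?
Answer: -31680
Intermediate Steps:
H(P) = √2*√P (H(P) = √(2*P) = √2*√P)
E(A) = 14 + 14*A² (E(A) = 7*((A² + A*A) + √2*√2) = 7*((A² + A²) + 2) = 7*(2*A² + 2) = 7*(2 + 2*A²) = 14 + 14*A²)
r = -10/3 (r = (10*(-2))/6 = (⅙)*(-20) = -10/3 ≈ -3.3333)
(E(4) + r)*(-135) = ((14 + 14*4²) - 10/3)*(-135) = ((14 + 14*16) - 10/3)*(-135) = ((14 + 224) - 10/3)*(-135) = (238 - 10/3)*(-135) = (704/3)*(-135) = -31680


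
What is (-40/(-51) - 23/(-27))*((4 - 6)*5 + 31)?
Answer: 5257/153 ≈ 34.359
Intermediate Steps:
(-40/(-51) - 23/(-27))*((4 - 6)*5 + 31) = (-40*(-1/51) - 23*(-1/27))*(-2*5 + 31) = (40/51 + 23/27)*(-10 + 31) = (751/459)*21 = 5257/153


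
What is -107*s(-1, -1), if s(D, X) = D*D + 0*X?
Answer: -107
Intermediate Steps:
s(D, X) = D² (s(D, X) = D² + 0 = D²)
-107*s(-1, -1) = -107*(-1)² = -107*1 = -107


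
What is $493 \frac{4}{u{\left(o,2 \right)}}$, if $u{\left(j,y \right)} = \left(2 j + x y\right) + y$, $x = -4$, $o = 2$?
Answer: $-986$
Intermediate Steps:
$u{\left(j,y \right)} = - 3 y + 2 j$ ($u{\left(j,y \right)} = \left(2 j - 4 y\right) + y = \left(- 4 y + 2 j\right) + y = - 3 y + 2 j$)
$493 \frac{4}{u{\left(o,2 \right)}} = 493 \frac{4}{\left(-3\right) 2 + 2 \cdot 2} = 493 \frac{4}{-6 + 4} = 493 \frac{4}{-2} = 493 \cdot 4 \left(- \frac{1}{2}\right) = 493 \left(-2\right) = -986$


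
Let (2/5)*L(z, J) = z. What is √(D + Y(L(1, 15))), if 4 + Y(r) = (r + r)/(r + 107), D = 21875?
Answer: √1048957221/219 ≈ 147.89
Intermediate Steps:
L(z, J) = 5*z/2
Y(r) = -4 + 2*r/(107 + r) (Y(r) = -4 + (r + r)/(r + 107) = -4 + (2*r)/(107 + r) = -4 + 2*r/(107 + r))
√(D + Y(L(1, 15))) = √(21875 + 2*(-214 - 5/2)/(107 + (5/2)*1)) = √(21875 + 2*(-214 - 1*5/2)/(107 + 5/2)) = √(21875 + 2*(-214 - 5/2)/(219/2)) = √(21875 + 2*(2/219)*(-433/2)) = √(21875 - 866/219) = √(4789759/219) = √1048957221/219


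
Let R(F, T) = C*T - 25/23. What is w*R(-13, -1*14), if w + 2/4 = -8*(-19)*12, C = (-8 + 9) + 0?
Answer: -1265509/46 ≈ -27511.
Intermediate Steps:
C = 1 (C = 1 + 0 = 1)
w = 3647/2 (w = -1/2 - 8*(-19)*12 = -1/2 + 152*12 = -1/2 + 1824 = 3647/2 ≈ 1823.5)
R(F, T) = -25/23 + T (R(F, T) = 1*T - 25/23 = T - 25*1/23 = T - 25/23 = -25/23 + T)
w*R(-13, -1*14) = 3647*(-25/23 - 1*14)/2 = 3647*(-25/23 - 14)/2 = (3647/2)*(-347/23) = -1265509/46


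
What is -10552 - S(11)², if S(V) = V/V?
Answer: -10553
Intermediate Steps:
S(V) = 1
-10552 - S(11)² = -10552 - 1*1² = -10552 - 1*1 = -10552 - 1 = -10553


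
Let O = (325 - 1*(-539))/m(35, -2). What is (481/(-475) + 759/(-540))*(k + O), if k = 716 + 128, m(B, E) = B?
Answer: -314308951/149625 ≈ -2100.6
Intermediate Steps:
O = 864/35 (O = (325 - 1*(-539))/35 = (325 + 539)*(1/35) = 864*(1/35) = 864/35 ≈ 24.686)
k = 844
(481/(-475) + 759/(-540))*(k + O) = (481/(-475) + 759/(-540))*(844 + 864/35) = (481*(-1/475) + 759*(-1/540))*(30404/35) = (-481/475 - 253/180)*(30404/35) = -41351/17100*30404/35 = -314308951/149625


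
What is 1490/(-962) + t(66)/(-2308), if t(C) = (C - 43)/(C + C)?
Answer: -226979783/146539536 ≈ -1.5489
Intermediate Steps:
t(C) = (-43 + C)/(2*C) (t(C) = (-43 + C)/((2*C)) = (-43 + C)*(1/(2*C)) = (-43 + C)/(2*C))
1490/(-962) + t(66)/(-2308) = 1490/(-962) + ((1/2)*(-43 + 66)/66)/(-2308) = 1490*(-1/962) + ((1/2)*(1/66)*23)*(-1/2308) = -745/481 + (23/132)*(-1/2308) = -745/481 - 23/304656 = -226979783/146539536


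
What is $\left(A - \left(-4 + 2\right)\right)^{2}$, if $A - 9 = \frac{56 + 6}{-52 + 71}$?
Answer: $\frac{73441}{361} \approx 203.44$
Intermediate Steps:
$A = \frac{233}{19}$ ($A = 9 + \frac{56 + 6}{-52 + 71} = 9 + \frac{62}{19} = \frac{233}{19} \approx 12.263$)
$\left(A - \left(-4 + 2\right)\right)^{2} = \left(\frac{233}{19} - \left(-4 + 2\right)\right)^{2} = \left(\frac{233}{19} - -2\right)^{2} = \left(\frac{233}{19} + 2\right)^{2} = \left(\frac{271}{19}\right)^{2} = \frac{73441}{361}$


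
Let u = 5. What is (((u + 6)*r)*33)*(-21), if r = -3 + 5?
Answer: -15246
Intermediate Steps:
r = 2
(((u + 6)*r)*33)*(-21) = (((5 + 6)*2)*33)*(-21) = ((11*2)*33)*(-21) = (22*33)*(-21) = 726*(-21) = -15246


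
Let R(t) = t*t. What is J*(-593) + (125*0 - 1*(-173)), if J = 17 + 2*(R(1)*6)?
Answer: -17024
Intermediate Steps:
R(t) = t²
J = 29 (J = 17 + 2*(1²*6) = 17 + 2*(1*6) = 17 + 2*6 = 17 + 12 = 29)
J*(-593) + (125*0 - 1*(-173)) = 29*(-593) + (125*0 - 1*(-173)) = -17197 + (0 + 173) = -17197 + 173 = -17024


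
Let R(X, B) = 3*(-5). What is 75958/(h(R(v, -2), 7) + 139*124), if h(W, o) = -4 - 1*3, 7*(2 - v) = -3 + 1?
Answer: 75958/17229 ≈ 4.4087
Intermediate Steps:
v = 16/7 (v = 2 - (-3 + 1)/7 = 2 - ⅐*(-2) = 2 + 2/7 = 16/7 ≈ 2.2857)
R(X, B) = -15
h(W, o) = -7 (h(W, o) = -4 - 3 = -7)
75958/(h(R(v, -2), 7) + 139*124) = 75958/(-7 + 139*124) = 75958/(-7 + 17236) = 75958/17229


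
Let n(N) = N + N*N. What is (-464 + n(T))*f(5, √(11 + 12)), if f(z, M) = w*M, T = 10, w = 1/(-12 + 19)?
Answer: -354*√23/7 ≈ -242.53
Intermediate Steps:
w = ⅐ (w = 1/7 = ⅐ ≈ 0.14286)
n(N) = N + N²
f(z, M) = M/7
(-464 + n(T))*f(5, √(11 + 12)) = (-464 + 10*(1 + 10))*(√(11 + 12)/7) = (-464 + 10*11)*(√23/7) = (-464 + 110)*(√23/7) = -354*√23/7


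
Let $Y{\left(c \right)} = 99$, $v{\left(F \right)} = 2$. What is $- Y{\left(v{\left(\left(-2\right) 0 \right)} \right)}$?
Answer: $-99$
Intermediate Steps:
$- Y{\left(v{\left(\left(-2\right) 0 \right)} \right)} = \left(-1\right) 99 = -99$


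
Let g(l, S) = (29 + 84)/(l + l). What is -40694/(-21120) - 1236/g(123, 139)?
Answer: -3208532149/1193280 ≈ -2688.8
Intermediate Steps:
g(l, S) = 113/(2*l) (g(l, S) = 113/((2*l)) = 113*(1/(2*l)) = 113/(2*l))
-40694/(-21120) - 1236/g(123, 139) = -40694/(-21120) - 1236/((113/2)/123) = -40694*(-1/21120) - 1236/((113/2)*(1/123)) = 20347/10560 - 1236/113/246 = 20347/10560 - 1236*246/113 = 20347/10560 - 304056/113 = -3208532149/1193280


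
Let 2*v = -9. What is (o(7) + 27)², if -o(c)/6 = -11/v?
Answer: 1369/9 ≈ 152.11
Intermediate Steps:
v = -9/2 (v = (½)*(-9) = -9/2 ≈ -4.5000)
o(c) = -44/3 (o(c) = -(-66)/(-9/2) = -(-66)*(-2)/9 = -6*22/9 = -44/3)
(o(7) + 27)² = (-44/3 + 27)² = (37/3)² = 1369/9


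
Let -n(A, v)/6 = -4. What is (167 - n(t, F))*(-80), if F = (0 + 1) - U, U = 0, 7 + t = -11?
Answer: -11440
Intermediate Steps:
t = -18 (t = -7 - 11 = -18)
F = 1 (F = (0 + 1) - 1*0 = 1 + 0 = 1)
n(A, v) = 24 (n(A, v) = -6*(-4) = 24)
(167 - n(t, F))*(-80) = (167 - 1*24)*(-80) = (167 - 24)*(-80) = 143*(-80) = -11440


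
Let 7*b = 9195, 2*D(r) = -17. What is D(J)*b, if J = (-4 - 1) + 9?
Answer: -156315/14 ≈ -11165.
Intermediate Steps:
J = 4 (J = -5 + 9 = 4)
D(r) = -17/2 (D(r) = (½)*(-17) = -17/2)
b = 9195/7 (b = (⅐)*9195 = 9195/7 ≈ 1313.6)
D(J)*b = -17/2*9195/7 = -156315/14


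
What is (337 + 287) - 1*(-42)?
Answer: 666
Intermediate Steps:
(337 + 287) - 1*(-42) = 624 + 42 = 666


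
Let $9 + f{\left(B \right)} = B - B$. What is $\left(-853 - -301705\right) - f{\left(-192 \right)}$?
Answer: $300861$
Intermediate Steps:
$f{\left(B \right)} = -9$ ($f{\left(B \right)} = -9 + \left(B - B\right) = -9 + 0 = -9$)
$\left(-853 - -301705\right) - f{\left(-192 \right)} = \left(-853 - -301705\right) - -9 = \left(-853 + 301705\right) + 9 = 300852 + 9 = 300861$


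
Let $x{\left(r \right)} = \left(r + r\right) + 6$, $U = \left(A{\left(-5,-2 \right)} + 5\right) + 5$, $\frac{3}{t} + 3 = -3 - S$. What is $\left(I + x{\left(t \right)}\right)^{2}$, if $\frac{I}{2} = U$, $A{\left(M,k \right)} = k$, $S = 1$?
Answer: $\frac{21904}{49} \approx 447.02$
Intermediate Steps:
$t = - \frac{3}{7}$ ($t = \frac{3}{-3 - 4} = \frac{3}{-7} = 3 \left(- \frac{1}{7}\right) = - \frac{3}{7} \approx -0.42857$)
$U = 8$ ($U = \left(-2 + 5\right) + 5 = 3 + 5 = 8$)
$x{\left(r \right)} = 6 + 2 r$ ($x{\left(r \right)} = 2 r + 6 = 6 + 2 r$)
$I = 16$ ($I = 2 \cdot 8 = 16$)
$\left(I + x{\left(t \right)}\right)^{2} = \left(16 + \left(6 + 2 \left(- \frac{3}{7}\right)\right)\right)^{2} = \left(16 + \left(6 - \frac{6}{7}\right)\right)^{2} = \left(16 + \frac{36}{7}\right)^{2} = \left(\frac{148}{7}\right)^{2} = \frac{21904}{49}$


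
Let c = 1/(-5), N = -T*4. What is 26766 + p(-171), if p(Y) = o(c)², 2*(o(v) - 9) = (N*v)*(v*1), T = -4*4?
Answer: 16794799/625 ≈ 26872.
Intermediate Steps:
T = -16
N = 64 (N = -1*(-16)*4 = 16*4 = 64)
c = -⅕ ≈ -0.20000
o(v) = 9 + 32*v² (o(v) = 9 + ((64*v)*(v*1))/2 = 9 + ((64*v)*v)/2 = 9 + (64*v²)/2 = 9 + 32*v²)
p(Y) = 66049/625 (p(Y) = (9 + 32*(-⅕)²)² = (9 + 32*(1/25))² = (9 + 32/25)² = (257/25)² = 66049/625)
26766 + p(-171) = 26766 + 66049/625 = 16794799/625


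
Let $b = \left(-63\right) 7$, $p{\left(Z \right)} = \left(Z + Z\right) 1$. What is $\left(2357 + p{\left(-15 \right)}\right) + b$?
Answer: $1886$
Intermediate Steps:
$p{\left(Z \right)} = 2 Z$ ($p{\left(Z \right)} = 2 Z 1 = 2 Z$)
$b = -441$
$\left(2357 + p{\left(-15 \right)}\right) + b = \left(2357 + 2 \left(-15\right)\right) - 441 = \left(2357 - 30\right) - 441 = 2327 - 441 = 1886$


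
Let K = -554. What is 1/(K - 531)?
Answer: -1/1085 ≈ -0.00092166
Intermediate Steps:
1/(K - 531) = 1/(-554 - 531) = 1/(-1085) = -1/1085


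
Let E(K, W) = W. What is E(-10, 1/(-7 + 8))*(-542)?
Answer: -542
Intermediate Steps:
E(-10, 1/(-7 + 8))*(-542) = -542/(-7 + 8) = -542/1 = 1*(-542) = -542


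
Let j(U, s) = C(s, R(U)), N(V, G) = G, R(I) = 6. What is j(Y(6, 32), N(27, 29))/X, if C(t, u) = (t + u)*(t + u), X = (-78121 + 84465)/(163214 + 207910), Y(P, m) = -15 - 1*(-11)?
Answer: 143325/2 ≈ 71663.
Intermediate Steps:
Y(P, m) = -4 (Y(P, m) = -15 + 11 = -4)
X = 2/117 (X = 6344/371124 = 6344*(1/371124) = 2/117 ≈ 0.017094)
C(t, u) = (t + u)**2
j(U, s) = (6 + s)**2 (j(U, s) = (s + 6)**2 = (6 + s)**2)
j(Y(6, 32), N(27, 29))/X = (6 + 29)**2/(2/117) = 35**2*(117/2) = 1225*(117/2) = 143325/2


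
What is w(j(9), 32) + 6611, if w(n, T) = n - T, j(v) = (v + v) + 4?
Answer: 6601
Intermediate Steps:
j(v) = 4 + 2*v (j(v) = 2*v + 4 = 4 + 2*v)
w(j(9), 32) + 6611 = ((4 + 2*9) - 1*32) + 6611 = ((4 + 18) - 32) + 6611 = (22 - 32) + 6611 = -10 + 6611 = 6601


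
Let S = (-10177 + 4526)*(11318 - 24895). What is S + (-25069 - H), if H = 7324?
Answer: 76691234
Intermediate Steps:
S = 76723627 (S = -5651*(-13577) = 76723627)
S + (-25069 - H) = 76723627 + (-25069 - 1*7324) = 76723627 + (-25069 - 7324) = 76723627 - 32393 = 76691234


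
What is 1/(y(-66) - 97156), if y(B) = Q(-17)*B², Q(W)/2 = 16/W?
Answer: -17/1791044 ≈ -9.4917e-6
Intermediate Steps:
Q(W) = 32/W (Q(W) = 2*(16/W) = 32/W)
y(B) = -32*B²/17 (y(B) = (32/(-17))*B² = (32*(-1/17))*B² = -32*B²/17)
1/(y(-66) - 97156) = 1/(-32/17*(-66)² - 97156) = 1/(-32/17*4356 - 97156) = 1/(-139392/17 - 97156) = 1/(-1791044/17) = -17/1791044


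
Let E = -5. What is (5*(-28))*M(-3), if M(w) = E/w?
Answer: -700/3 ≈ -233.33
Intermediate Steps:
M(w) = -5/w
(5*(-28))*M(-3) = (5*(-28))*(-5/(-3)) = -(-700)*(-1)/3 = -140*5/3 = -700/3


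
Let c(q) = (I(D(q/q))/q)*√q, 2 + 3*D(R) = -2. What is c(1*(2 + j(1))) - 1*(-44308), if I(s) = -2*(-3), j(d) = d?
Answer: 44308 + 2*√3 ≈ 44311.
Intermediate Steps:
D(R) = -4/3 (D(R) = -⅔ + (⅓)*(-2) = -⅔ - ⅔ = -4/3)
I(s) = 6
c(q) = 6/√q (c(q) = (6/q)*√q = 6/√q)
c(1*(2 + j(1))) - 1*(-44308) = 6/√(1*(2 + 1)) - 1*(-44308) = 6/√(1*3) + 44308 = 6/√3 + 44308 = 6*(√3/3) + 44308 = 2*√3 + 44308 = 44308 + 2*√3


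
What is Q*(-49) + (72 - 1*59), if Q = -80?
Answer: 3933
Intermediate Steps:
Q*(-49) + (72 - 1*59) = -80*(-49) + (72 - 1*59) = 3920 + (72 - 59) = 3920 + 13 = 3933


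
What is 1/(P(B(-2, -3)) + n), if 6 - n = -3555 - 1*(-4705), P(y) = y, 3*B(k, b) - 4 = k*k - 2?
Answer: -1/1142 ≈ -0.00087566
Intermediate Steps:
B(k, b) = 2/3 + k**2/3 (B(k, b) = 4/3 + (k*k - 2)/3 = 4/3 + (k**2 - 2)/3 = 4/3 + (-2 + k**2)/3 = 4/3 + (-2/3 + k**2/3) = 2/3 + k**2/3)
n = -1144 (n = 6 - (-3555 - 1*(-4705)) = 6 - (-3555 + 4705) = 6 - 1*1150 = 6 - 1150 = -1144)
1/(P(B(-2, -3)) + n) = 1/((2/3 + (1/3)*(-2)**2) - 1144) = 1/((2/3 + (1/3)*4) - 1144) = 1/((2/3 + 4/3) - 1144) = 1/(2 - 1144) = 1/(-1142) = -1/1142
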